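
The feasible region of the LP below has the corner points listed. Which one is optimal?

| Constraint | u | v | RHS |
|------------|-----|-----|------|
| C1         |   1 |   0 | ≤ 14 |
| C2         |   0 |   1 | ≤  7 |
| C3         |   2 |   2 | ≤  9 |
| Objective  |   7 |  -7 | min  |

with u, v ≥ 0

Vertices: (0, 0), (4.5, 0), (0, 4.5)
(0, 4.5) with z = -31.5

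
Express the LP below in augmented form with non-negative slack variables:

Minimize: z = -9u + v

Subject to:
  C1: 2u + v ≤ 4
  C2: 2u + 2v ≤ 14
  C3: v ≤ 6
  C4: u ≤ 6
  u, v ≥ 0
min z = -9u + v

s.t.
  2u + v + s1 = 4
  2u + 2v + s2 = 14
  v + s3 = 6
  u + s4 = 6
  u, v, s1, s2, s3, s4 ≥ 0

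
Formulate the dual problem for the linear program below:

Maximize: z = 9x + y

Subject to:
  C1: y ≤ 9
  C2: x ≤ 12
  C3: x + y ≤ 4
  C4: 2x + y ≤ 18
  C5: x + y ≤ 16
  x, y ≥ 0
Minimize: z = 9y1 + 12y2 + 4y3 + 18y4 + 16y5

Subject to:
  C1: -y2 - y3 - 2y4 - y5 ≤ -9
  C2: -y1 - y3 - y4 - y5 ≤ -1
  y1, y2, y3, y4, y5 ≥ 0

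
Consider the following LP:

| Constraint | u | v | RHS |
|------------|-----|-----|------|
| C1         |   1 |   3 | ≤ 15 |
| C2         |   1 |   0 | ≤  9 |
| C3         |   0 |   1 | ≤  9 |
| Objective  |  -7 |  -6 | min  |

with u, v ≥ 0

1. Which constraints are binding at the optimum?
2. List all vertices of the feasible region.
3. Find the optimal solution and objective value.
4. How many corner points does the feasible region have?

1. C1, C2
2. (0, 0), (9, 0), (9, 2), (0, 5)
3. u = 9, v = 2, z = -75
4. 4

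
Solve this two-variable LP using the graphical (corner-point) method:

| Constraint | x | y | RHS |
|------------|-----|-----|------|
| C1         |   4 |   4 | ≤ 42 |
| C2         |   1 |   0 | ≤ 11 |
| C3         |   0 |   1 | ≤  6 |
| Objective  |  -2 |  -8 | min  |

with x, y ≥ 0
Each vertex is the intersection of two constraint boundaries that also satisfies all remaining constraints:
  x = 0 and y = 0 → (0, 0)
  4x + 4y = 42 and y = 0 → (10.5, 0)
  4x + 4y = 42 and y = 6 → (4.5, 6)
  y = 6 and x = 0 → (0, 6)

Evaluating z = -2x - 8y at each vertex:
  (0, 0): z = 0
  (10.5, 0): z = -21
  (4.5, 6): z = -57
  (0, 6): z = -48

The minimum is at (4.5, 6) with z = -57.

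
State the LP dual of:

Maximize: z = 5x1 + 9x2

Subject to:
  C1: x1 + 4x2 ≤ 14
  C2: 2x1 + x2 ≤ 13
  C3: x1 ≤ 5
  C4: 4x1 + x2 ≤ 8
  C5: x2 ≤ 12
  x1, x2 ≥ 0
Minimize: z = 14y1 + 13y2 + 5y3 + 8y4 + 12y5

Subject to:
  C1: -y1 - 2y2 - y3 - 4y4 ≤ -5
  C2: -4y1 - y2 - y4 - y5 ≤ -9
  y1, y2, y3, y4, y5 ≥ 0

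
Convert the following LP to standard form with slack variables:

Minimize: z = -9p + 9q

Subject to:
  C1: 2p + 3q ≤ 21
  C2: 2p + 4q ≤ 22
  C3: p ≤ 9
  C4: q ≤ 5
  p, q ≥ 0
min z = -9p + 9q

s.t.
  2p + 3q + s1 = 21
  2p + 4q + s2 = 22
  p + s3 = 9
  q + s4 = 5
  p, q, s1, s2, s3, s4 ≥ 0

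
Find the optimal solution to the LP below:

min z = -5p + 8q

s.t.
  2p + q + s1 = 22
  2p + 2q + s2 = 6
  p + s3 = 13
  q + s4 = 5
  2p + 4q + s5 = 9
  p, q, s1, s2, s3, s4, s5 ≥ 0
p = 3, q = 0, z = -15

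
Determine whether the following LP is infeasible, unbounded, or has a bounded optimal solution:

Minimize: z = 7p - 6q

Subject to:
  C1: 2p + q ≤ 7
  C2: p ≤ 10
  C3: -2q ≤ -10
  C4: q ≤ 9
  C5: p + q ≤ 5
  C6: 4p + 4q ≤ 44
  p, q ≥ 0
The point (0, 5) satisfies every constraint, so the LP is feasible; the constraints give p ≤ 10 and q ≤ 9, which with p, q ≥ 0 keep the feasible region inside a bounded box. A feasible, bounded LP attains a finite optimum at a vertex.

Evaluating z = 7p - 6q at each vertex:
  (0, 5): z = -30

The LP has an optimal solution: (0, 5) with z = -30.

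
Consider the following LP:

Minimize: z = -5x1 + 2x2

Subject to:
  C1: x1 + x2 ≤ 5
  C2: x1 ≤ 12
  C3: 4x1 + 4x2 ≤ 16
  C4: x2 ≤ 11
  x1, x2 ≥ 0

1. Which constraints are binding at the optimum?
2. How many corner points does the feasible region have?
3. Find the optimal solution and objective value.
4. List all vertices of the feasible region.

1. C3, x2 ≥ 0
2. 3
3. x1 = 4, x2 = 0, z = -20
4. (0, 0), (4, 0), (0, 4)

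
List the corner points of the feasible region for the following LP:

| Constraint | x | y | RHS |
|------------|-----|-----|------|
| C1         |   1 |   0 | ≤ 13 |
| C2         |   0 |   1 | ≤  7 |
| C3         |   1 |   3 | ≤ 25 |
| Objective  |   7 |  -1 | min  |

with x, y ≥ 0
Each vertex is the intersection of two constraint boundaries that also satisfies all remaining constraints:
  x = 0 and y = 0 → (0, 0)
  x = 13 and y = 0 → (13, 0)
  x = 13 and x + 3y = 25 → (13, 4)
  y = 7 and x + 3y = 25 → (4, 7)
  y = 7 and x = 0 → (0, 7)

Vertices: (0, 0), (13, 0), (13, 4), (4, 7), (0, 7)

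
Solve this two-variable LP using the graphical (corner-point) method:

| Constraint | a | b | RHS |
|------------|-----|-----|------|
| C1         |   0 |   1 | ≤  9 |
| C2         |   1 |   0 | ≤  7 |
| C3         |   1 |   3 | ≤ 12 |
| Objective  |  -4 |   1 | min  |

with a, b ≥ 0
Each vertex is the intersection of two constraint boundaries that also satisfies all remaining constraints:
  a = 0 and b = 0 → (0, 0)
  a = 7 and b = 0 → (7, 0)
  a = 7 and a + 3b = 12 → (7, 1.667)
  a + 3b = 12 and a = 0 → (0, 4)

Evaluating z = -4a + b at each vertex:
  (0, 0): z = 0
  (7, 0): z = -28
  (7, 1.667): z = -26.33
  (0, 4): z = 4

The minimum is at (7, 0) with z = -28.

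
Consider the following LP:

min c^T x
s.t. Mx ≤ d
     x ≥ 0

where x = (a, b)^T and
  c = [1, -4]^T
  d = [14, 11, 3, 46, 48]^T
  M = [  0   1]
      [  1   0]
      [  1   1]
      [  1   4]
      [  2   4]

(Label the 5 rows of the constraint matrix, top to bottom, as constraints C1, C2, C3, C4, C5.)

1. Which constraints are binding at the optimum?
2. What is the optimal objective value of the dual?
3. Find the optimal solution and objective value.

1. C3, a ≥ 0
2. -12 (by strong duality, equal to the primal optimum)
3. a = 0, b = 3, z = -12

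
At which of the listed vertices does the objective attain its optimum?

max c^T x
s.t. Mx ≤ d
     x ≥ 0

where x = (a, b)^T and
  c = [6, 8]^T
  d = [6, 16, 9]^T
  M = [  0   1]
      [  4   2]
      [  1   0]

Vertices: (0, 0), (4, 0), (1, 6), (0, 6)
Evaluating z = 6a + 8b at each vertex:
  (0, 0): z = 0
  (4, 0): z = 24
  (1, 6): z = 54
  (0, 6): z = 48

The largest value is z = 54, attained at (1, 6).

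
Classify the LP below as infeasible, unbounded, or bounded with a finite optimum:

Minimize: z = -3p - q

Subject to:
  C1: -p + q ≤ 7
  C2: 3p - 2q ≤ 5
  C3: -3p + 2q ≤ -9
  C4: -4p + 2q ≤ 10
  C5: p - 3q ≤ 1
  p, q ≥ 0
C2 requires 3p - 2q ≤ 5, while C3 (-3p + 2q ≤ -9) is equivalent to 3p - 2q ≥ 9. Together they would need 9 ≤ 3p - 2q ≤ 5, which is impossible since 9 > 5. No point satisfies all constraints.

Infeasible — the constraint set is empty.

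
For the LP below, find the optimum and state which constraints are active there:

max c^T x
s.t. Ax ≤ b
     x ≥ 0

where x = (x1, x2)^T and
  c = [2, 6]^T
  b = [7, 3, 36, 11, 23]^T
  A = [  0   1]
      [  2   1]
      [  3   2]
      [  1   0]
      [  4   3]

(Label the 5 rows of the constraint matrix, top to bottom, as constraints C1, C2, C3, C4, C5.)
Optimal: x1 = 0, x2 = 3
Binding: C2, x1 ≥ 0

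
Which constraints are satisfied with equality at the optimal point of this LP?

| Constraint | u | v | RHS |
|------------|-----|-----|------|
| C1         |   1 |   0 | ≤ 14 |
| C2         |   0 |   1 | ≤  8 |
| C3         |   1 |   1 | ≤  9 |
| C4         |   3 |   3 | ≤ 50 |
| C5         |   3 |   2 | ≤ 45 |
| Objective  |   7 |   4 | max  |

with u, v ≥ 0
Optimal: u = 9, v = 0
Slack at optimum:
  C1: slack = 5
  C2: slack = 8
  C3: slack = 0 (binding)
  C4: slack = 23
  C5: slack = 18
  u ≥ 0: u = 9
  v ≥ 0: v = 0 (binding)
Binding constraints: C3, v ≥ 0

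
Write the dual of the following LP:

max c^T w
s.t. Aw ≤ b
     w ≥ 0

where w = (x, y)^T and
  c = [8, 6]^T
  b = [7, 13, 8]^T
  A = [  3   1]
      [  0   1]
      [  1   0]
Minimize: z = 7y1 + 13y2 + 8y3

Subject to:
  C1: -3y1 - y3 ≤ -8
  C2: -y1 - y2 ≤ -6
  y1, y2, y3 ≥ 0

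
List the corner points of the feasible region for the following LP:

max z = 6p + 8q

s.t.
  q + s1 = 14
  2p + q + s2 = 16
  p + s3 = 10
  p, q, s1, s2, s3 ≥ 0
Each vertex is the intersection of two constraint boundaries that also satisfies all remaining constraints:
  p = 0 and q = 0 → (0, 0)
  2p + q = 16 and q = 0 → (8, 0)
  q = 14 and 2p + q = 16 → (1, 14)
  q = 14 and p = 0 → (0, 14)

Vertices: (0, 0), (8, 0), (1, 14), (0, 14)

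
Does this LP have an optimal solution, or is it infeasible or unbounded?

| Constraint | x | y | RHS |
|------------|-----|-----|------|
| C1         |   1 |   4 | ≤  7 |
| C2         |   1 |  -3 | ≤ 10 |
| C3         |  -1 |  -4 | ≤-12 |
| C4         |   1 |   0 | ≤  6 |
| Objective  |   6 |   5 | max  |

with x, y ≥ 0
C1 requires x + 4y ≤ 7, while C3 (-x - 4y ≤ -12) is equivalent to x + 4y ≥ 12. Together they would need 12 ≤ x + 4y ≤ 7, which is impossible since 12 > 7. No point satisfies all constraints.

Infeasible: no point satisfies all constraints simultaneously.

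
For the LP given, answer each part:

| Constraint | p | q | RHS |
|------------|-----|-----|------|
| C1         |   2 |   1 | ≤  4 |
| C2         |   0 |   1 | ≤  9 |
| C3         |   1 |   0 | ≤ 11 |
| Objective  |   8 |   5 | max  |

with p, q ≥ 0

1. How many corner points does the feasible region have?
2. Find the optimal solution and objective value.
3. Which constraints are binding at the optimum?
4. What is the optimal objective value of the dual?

1. 3
2. p = 0, q = 4, z = 20
3. C1, p ≥ 0
4. 20 (by strong duality, equal to the primal optimum)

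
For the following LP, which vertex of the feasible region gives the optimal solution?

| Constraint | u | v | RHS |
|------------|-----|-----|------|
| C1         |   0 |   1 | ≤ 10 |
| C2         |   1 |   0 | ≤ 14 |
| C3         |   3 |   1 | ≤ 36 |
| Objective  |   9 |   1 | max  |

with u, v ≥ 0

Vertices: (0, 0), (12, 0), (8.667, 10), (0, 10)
Evaluating z = 9u + v at each vertex:
  (0, 0): z = 0
  (12, 0): z = 108
  (8.667, 10): z = 88
  (0, 10): z = 10

The largest value is z = 108, attained at (12, 0).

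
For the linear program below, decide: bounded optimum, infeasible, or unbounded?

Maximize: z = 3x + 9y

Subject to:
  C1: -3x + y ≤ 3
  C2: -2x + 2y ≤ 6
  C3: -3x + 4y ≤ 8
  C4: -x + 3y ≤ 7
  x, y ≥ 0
Feasible point: (0, 0) satisfies every constraint, so the LP is feasible.
Direction d = (1, 0): for each constraint row a, a·d ≤ 0 —
  (-3)(1) + (1)(0) = -3 ≤ 0
  (-2)(1) + (2)(0) = -2 ≤ 0
  (-3)(1) + (4)(0) = -3 ≤ 0
  (-1)(1) + (3)(0) = -1 ≤ 0
and d ≥ 0, so (0, 0) + t·d stays feasible for every t ≥ 0. Along this ray z = 3x + 9y changes by 3 per unit t, so z → +∞.

Unbounded — the objective can increase without bound over the feasible region.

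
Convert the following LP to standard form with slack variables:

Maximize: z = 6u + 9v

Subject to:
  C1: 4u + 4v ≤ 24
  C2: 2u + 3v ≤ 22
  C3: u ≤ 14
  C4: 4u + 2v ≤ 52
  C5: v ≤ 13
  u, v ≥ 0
max z = 6u + 9v

s.t.
  4u + 4v + s1 = 24
  2u + 3v + s2 = 22
  u + s3 = 14
  4u + 2v + s4 = 52
  v + s5 = 13
  u, v, s1, s2, s3, s4, s5 ≥ 0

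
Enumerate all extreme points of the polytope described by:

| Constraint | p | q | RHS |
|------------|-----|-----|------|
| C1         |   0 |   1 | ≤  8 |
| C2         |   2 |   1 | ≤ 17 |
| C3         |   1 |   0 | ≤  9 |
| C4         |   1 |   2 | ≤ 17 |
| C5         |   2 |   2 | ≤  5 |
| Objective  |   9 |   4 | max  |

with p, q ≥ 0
Each vertex is the intersection of two constraint boundaries that also satisfies all remaining constraints:
  p = 0 and q = 0 → (0, 0)
  2p + 2q = 5 and q = 0 → (2.5, 0)
  2p + 2q = 5 and p = 0 → (0, 2.5)

Vertices: (0, 0), (2.5, 0), (0, 2.5)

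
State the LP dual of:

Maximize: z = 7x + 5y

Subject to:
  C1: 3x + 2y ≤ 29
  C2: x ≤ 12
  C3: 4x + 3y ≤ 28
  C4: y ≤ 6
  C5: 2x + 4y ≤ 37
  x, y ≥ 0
Minimize: z = 29y1 + 12y2 + 28y3 + 6y4 + 37y5

Subject to:
  C1: -3y1 - y2 - 4y3 - 2y5 ≤ -7
  C2: -2y1 - 3y3 - y4 - 4y5 ≤ -5
  y1, y2, y3, y4, y5 ≥ 0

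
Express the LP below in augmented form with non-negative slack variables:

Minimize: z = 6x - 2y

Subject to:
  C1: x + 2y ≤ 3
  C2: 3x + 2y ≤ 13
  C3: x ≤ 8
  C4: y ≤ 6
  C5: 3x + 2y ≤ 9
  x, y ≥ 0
min z = 6x - 2y

s.t.
  x + 2y + s1 = 3
  3x + 2y + s2 = 13
  x + s3 = 8
  y + s4 = 6
  3x + 2y + s5 = 9
  x, y, s1, s2, s3, s4, s5 ≥ 0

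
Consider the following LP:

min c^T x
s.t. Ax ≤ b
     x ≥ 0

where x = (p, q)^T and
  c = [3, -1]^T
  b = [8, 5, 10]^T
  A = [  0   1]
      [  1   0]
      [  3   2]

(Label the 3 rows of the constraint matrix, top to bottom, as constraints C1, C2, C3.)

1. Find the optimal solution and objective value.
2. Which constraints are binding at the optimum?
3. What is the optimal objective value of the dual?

1. p = 0, q = 5, z = -5
2. C3, p ≥ 0
3. -5 (by strong duality, equal to the primal optimum)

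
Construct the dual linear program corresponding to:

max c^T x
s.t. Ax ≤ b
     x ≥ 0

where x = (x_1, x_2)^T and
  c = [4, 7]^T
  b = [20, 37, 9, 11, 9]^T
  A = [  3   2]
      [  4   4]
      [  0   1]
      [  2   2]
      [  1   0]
Minimize: z = 20y1 + 37y2 + 9y3 + 11y4 + 9y5

Subject to:
  C1: -3y1 - 4y2 - 2y4 - y5 ≤ -4
  C2: -2y1 - 4y2 - y3 - 2y4 ≤ -7
  y1, y2, y3, y4, y5 ≥ 0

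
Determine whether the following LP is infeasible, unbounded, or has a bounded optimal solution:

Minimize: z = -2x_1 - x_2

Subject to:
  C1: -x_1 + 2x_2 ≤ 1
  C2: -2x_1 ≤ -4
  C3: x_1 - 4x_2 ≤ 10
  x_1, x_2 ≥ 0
Feasible point: (2, 0) satisfies every constraint, so the LP is feasible.
Direction d = (2, 1): for each constraint row a, a·d ≤ 0 —
  (-1)(2) + (2)(1) = 0 ≤ 0
  (-2)(2) + (0)(1) = -4 ≤ 0
  (1)(2) + (-4)(1) = -2 ≤ 0
and d ≥ 0, so (2, 0) + t·d stays feasible for every t ≥ 0. Along this ray z = -2x_1 - x_2 changes by -5 per unit t, so z → −∞.

Unbounded: there is a feasible ray along which z → −∞.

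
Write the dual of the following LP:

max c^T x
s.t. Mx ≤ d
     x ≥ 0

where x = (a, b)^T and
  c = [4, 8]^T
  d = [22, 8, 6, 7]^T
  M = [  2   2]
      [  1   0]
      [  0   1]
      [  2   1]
Minimize: z = 22y1 + 8y2 + 6y3 + 7y4

Subject to:
  C1: -2y1 - y2 - 2y4 ≤ -4
  C2: -2y1 - y3 - y4 ≤ -8
  y1, y2, y3, y4 ≥ 0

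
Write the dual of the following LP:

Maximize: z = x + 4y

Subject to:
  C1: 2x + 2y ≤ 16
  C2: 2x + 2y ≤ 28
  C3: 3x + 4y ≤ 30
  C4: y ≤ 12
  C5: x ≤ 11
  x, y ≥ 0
Minimize: z = 16y1 + 28y2 + 30y3 + 12y4 + 11y5

Subject to:
  C1: -2y1 - 2y2 - 3y3 - y5 ≤ -1
  C2: -2y1 - 2y2 - 4y3 - y4 ≤ -4
  y1, y2, y3, y4, y5 ≥ 0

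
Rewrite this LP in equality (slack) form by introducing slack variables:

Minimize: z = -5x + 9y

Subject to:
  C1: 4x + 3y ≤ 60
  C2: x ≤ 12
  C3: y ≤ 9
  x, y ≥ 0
min z = -5x + 9y

s.t.
  4x + 3y + s1 = 60
  x + s2 = 12
  y + s3 = 9
  x, y, s1, s2, s3 ≥ 0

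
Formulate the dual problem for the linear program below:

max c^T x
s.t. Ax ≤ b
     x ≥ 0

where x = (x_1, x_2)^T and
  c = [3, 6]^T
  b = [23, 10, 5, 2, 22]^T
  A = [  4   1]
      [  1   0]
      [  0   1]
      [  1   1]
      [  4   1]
Minimize: z = 23y1 + 10y2 + 5y3 + 2y4 + 22y5

Subject to:
  C1: -4y1 - y2 - y4 - 4y5 ≤ -3
  C2: -y1 - y3 - y4 - y5 ≤ -6
  y1, y2, y3, y4, y5 ≥ 0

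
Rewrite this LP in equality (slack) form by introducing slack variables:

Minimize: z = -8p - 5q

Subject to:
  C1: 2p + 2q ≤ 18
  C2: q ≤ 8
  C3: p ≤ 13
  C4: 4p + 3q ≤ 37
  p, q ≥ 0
min z = -8p - 5q

s.t.
  2p + 2q + s1 = 18
  q + s2 = 8
  p + s3 = 13
  4p + 3q + s4 = 37
  p, q, s1, s2, s3, s4 ≥ 0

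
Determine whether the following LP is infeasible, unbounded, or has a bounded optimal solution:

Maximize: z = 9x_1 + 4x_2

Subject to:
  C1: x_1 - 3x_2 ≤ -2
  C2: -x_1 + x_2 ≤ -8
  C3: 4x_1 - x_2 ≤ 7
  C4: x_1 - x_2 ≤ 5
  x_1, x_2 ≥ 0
C4 requires x_1 - x_2 ≤ 5, while C2 (-x_1 + x_2 ≤ -8) is equivalent to x_1 - x_2 ≥ 8. Together they would need 8 ≤ x_1 - x_2 ≤ 5, which is impossible since 8 > 5. No point satisfies all constraints.

Infeasible — the constraint set is empty.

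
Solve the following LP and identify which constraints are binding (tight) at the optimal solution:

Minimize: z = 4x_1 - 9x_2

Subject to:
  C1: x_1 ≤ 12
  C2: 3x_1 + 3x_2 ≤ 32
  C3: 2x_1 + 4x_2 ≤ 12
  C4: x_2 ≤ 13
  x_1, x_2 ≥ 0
Optimal: x_1 = 0, x_2 = 3
Binding: C3, x_1 ≥ 0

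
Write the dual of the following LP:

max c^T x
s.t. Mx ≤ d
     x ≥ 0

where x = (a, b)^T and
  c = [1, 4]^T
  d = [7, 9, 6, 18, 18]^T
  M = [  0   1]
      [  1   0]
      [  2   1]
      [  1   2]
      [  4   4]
Minimize: z = 7y1 + 9y2 + 6y3 + 18y4 + 18y5

Subject to:
  C1: -y2 - 2y3 - y4 - 4y5 ≤ -1
  C2: -y1 - y3 - 2y4 - 4y5 ≤ -4
  y1, y2, y3, y4, y5 ≥ 0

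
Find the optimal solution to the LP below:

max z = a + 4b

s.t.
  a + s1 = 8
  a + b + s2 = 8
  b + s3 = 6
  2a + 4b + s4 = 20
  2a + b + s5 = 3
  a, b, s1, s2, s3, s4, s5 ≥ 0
a = 0, b = 3, z = 12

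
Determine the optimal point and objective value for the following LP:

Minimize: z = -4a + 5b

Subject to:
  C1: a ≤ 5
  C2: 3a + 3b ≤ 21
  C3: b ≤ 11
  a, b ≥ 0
Each vertex is the intersection of two constraint boundaries that also satisfies all remaining constraints:
  a = 0 and b = 0 → (0, 0)
  a = 5 and b = 0 → (5, 0)
  a = 5 and 3a + 3b = 21 → (5, 2)
  3a + 3b = 21 and a = 0 → (0, 7)

Evaluating z = -4a + 5b at each vertex:
  (0, 0): z = 0
  (5, 0): z = -20
  (5, 2): z = -10
  (0, 7): z = 35

The minimum is at (5, 0) with z = -20.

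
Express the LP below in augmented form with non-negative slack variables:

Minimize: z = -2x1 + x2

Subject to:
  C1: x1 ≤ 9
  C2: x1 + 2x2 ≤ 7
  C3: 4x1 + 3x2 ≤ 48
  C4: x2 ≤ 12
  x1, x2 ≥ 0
min z = -2x1 + x2

s.t.
  x1 + s1 = 9
  x1 + 2x2 + s2 = 7
  4x1 + 3x2 + s3 = 48
  x2 + s4 = 12
  x1, x2, s1, s2, s3, s4 ≥ 0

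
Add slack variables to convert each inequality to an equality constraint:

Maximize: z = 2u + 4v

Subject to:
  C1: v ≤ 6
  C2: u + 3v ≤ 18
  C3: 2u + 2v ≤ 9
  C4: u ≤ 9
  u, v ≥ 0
max z = 2u + 4v

s.t.
  v + s1 = 6
  u + 3v + s2 = 18
  2u + 2v + s3 = 9
  u + s4 = 9
  u, v, s1, s2, s3, s4 ≥ 0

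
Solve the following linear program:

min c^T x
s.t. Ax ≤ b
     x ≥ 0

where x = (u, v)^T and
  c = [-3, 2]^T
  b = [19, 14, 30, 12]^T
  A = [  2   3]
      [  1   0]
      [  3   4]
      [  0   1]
u = 9.5, v = 0, z = -28.5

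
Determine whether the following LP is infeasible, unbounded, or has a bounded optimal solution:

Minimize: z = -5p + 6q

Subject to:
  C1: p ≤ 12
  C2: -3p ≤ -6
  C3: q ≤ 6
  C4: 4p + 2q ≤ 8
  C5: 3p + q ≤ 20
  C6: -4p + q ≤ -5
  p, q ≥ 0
The point (2, 0) satisfies every constraint, so the LP is feasible; the constraints give p ≤ 12 and q ≤ 6, which with p, q ≥ 0 keep the feasible region inside a bounded box. A feasible, bounded LP attains a finite optimum at a vertex.

Evaluating z = -5p + 6q at each vertex:
  (2, 0): z = -10

Bounded optimum: z* = -10 at (2, 0).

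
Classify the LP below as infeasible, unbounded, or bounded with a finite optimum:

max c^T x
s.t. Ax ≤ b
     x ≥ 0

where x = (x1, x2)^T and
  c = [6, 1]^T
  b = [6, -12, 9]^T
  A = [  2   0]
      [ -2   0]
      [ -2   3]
One constraint requires 2x1 ≤ 6, while the constraint -2x1 ≤ -12 is equivalent to 2x1 ≥ 12. Together they would need 12 ≤ 2x1 ≤ 6, which is impossible since 12 > 6. No point satisfies all constraints.

Infeasible: no point satisfies all constraints simultaneously.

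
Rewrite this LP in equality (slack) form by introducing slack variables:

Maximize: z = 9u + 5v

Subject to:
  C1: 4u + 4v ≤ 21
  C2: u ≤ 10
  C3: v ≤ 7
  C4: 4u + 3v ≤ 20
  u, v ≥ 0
max z = 9u + 5v

s.t.
  4u + 4v + s1 = 21
  u + s2 = 10
  v + s3 = 7
  4u + 3v + s4 = 20
  u, v, s1, s2, s3, s4 ≥ 0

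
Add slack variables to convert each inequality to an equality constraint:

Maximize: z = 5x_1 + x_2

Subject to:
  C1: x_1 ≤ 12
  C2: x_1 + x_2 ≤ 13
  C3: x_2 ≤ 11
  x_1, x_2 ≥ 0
max z = 5x_1 + x_2

s.t.
  x_1 + s1 = 12
  x_1 + x_2 + s2 = 13
  x_2 + s3 = 11
  x_1, x_2, s1, s2, s3 ≥ 0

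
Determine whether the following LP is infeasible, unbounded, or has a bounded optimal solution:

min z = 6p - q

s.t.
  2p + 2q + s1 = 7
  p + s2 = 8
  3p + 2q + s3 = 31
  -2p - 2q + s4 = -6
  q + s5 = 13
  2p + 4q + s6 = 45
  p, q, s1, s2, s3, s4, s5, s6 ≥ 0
The point (0, 3.5) satisfies every constraint, so the LP is feasible; the constraints give p ≤ 8 and q ≤ 13, which with p, q ≥ 0 keep the feasible region inside a bounded box. A feasible, bounded LP attains a finite optimum at a vertex.

Evaluating z = 6p - q at each vertex:
  (3, 0): z = 18
  (3.5, 0): z = 21
  (0, 3.5): z = -3.5
  (0, 3): z = -3

The LP has an optimal solution: (0, 3.5) with z = -3.5.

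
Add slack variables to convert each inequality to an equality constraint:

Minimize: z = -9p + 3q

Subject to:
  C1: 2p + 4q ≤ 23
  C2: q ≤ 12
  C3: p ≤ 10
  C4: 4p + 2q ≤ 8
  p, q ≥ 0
min z = -9p + 3q

s.t.
  2p + 4q + s1 = 23
  q + s2 = 12
  p + s3 = 10
  4p + 2q + s4 = 8
  p, q, s1, s2, s3, s4 ≥ 0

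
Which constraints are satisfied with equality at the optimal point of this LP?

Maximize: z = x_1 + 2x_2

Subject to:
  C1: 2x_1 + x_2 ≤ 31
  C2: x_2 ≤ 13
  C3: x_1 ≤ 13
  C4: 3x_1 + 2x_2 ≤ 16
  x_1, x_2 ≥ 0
Optimal: x_1 = 0, x_2 = 8
Slack at optimum:
  C1: slack = 23
  C2: slack = 5
  C3: slack = 13
  C4: slack = 0 (binding)
  x_1 ≥ 0: x_1 = 0 (binding)
  x_2 ≥ 0: x_2 = 8
Binding constraints: C4, x_1 ≥ 0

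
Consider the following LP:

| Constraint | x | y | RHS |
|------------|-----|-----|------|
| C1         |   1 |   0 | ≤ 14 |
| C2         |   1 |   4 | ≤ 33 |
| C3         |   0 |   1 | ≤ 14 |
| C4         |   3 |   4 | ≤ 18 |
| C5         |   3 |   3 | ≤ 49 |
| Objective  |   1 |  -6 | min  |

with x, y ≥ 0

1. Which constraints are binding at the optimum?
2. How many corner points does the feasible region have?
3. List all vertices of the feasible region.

1. C4, x ≥ 0
2. 3
3. (0, 0), (6, 0), (0, 4.5)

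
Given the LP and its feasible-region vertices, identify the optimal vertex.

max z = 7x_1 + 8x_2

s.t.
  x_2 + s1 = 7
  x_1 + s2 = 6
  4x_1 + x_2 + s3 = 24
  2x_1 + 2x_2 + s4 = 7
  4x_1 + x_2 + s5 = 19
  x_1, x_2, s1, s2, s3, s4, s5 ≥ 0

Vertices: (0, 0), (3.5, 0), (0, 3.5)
Evaluating z = 7x_1 + 8x_2 at each vertex:
  (0, 0): z = 0
  (3.5, 0): z = 24.5
  (0, 3.5): z = 28

The largest value is z = 28, attained at (0, 3.5).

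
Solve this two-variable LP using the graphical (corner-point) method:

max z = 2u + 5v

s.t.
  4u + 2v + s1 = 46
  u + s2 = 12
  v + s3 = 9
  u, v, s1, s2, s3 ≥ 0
Each vertex is the intersection of two constraint boundaries that also satisfies all remaining constraints:
  u = 0 and v = 0 → (0, 0)
  4u + 2v = 46 and v = 0 → (11.5, 0)
  4u + 2v = 46 and v = 9 → (7, 9)
  v = 9 and u = 0 → (0, 9)

Evaluating z = 2u + 5v at each vertex:
  (0, 0): z = 0
  (11.5, 0): z = 23
  (7, 9): z = 59
  (0, 9): z = 45

The maximum is at (7, 9) with z = 59.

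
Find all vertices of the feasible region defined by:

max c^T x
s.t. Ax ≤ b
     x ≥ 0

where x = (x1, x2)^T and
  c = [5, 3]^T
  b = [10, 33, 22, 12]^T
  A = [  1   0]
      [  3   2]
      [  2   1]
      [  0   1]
Each vertex is the intersection of two constraint boundaries that also satisfies all remaining constraints:
  x1 = 0 and x2 = 0 → (0, 0)
  x1 = 10 and x2 = 0 → (10, 0)
  x1 = 10 and 3x1 + 2x2 = 33 → (10, 1.5)
  3x1 + 2x2 = 33 and x2 = 12 → (3, 12)
  x2 = 12 and x1 = 0 → (0, 12)

Vertices: (0, 0), (10, 0), (10, 1.5), (3, 12), (0, 12)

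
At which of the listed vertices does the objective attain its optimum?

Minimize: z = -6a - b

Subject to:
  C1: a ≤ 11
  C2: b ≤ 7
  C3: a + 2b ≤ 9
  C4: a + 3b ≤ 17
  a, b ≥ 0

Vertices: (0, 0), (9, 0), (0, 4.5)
Evaluating z = -6a - b at each vertex:
  (0, 0): z = 0
  (9, 0): z = -54
  (0, 4.5): z = -4.5

The smallest value is z = -54, attained at (9, 0).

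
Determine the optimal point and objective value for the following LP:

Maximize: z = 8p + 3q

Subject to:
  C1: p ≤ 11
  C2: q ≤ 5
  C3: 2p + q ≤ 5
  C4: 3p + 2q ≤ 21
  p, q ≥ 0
Each vertex is the intersection of two constraint boundaries that also satisfies all remaining constraints:
  p = 0 and q = 0 → (0, 0)
  2p + q = 5 and q = 0 → (2.5, 0)
  q = 5 and 2p + q = 5 → (0, 5)

Evaluating z = 8p + 3q at each vertex:
  (0, 0): z = 0
  (2.5, 0): z = 20
  (0, 5): z = 15

The maximum is at (2.5, 0) with z = 20.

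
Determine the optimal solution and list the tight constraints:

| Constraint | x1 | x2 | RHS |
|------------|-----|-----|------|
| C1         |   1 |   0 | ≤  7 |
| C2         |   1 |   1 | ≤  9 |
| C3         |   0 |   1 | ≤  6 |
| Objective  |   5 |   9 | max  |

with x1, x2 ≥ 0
Optimal: x1 = 3, x2 = 6
Slack at optimum:
  C1: slack = 4
  C2: slack = 0 (binding)
  C3: slack = 0 (binding)
  x1 ≥ 0: x1 = 3
  x2 ≥ 0: x2 = 6
Binding constraints: C2, C3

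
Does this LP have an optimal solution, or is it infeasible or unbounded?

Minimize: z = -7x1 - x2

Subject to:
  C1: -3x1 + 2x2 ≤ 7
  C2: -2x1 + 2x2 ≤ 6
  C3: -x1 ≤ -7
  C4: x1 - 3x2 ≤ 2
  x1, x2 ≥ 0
Feasible point: (7, 2) satisfies every constraint, so the LP is feasible.
Direction d = (1, 1): for each constraint row a, a·d ≤ 0 —
  (-3)(1) + (2)(1) = -1 ≤ 0
  (-2)(1) + (2)(1) = 0 ≤ 0
  (-1)(1) + (0)(1) = -1 ≤ 0
  (1)(1) + (-3)(1) = -2 ≤ 0
and d ≥ 0, so (7, 2) + t·d stays feasible for every t ≥ 0. Along this ray z = -7x1 - x2 changes by -8 per unit t, so z → −∞.

Unbounded: there is a feasible ray along which z → −∞.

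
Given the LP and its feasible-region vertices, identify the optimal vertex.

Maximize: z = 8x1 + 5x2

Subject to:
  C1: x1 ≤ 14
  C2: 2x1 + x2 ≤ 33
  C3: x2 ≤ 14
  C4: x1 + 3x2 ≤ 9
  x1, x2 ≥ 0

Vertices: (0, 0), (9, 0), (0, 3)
Evaluating z = 8x1 + 5x2 at each vertex:
  (0, 0): z = 0
  (9, 0): z = 72
  (0, 3): z = 15

The largest value is z = 72, attained at (9, 0).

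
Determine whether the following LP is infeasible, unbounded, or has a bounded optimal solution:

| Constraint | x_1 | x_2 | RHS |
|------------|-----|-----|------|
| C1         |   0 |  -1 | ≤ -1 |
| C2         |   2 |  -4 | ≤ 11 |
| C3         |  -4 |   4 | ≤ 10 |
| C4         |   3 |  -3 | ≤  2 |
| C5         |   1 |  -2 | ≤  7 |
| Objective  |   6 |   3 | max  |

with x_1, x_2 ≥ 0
Feasible point: (0, 1) satisfies every constraint, so the LP is feasible.
Direction d = (1, 1): for each constraint row a, a·d ≤ 0 —
  (0)(1) + (-1)(1) = -1 ≤ 0
  (2)(1) + (-4)(1) = -2 ≤ 0
  (-4)(1) + (4)(1) = 0 ≤ 0
  (3)(1) + (-3)(1) = 0 ≤ 0
  (1)(1) + (-2)(1) = -1 ≤ 0
and d ≥ 0, so (0, 1) + t·d stays feasible for every t ≥ 0. Along this ray z = 6x_1 + 3x_2 changes by 9 per unit t, so z → +∞.

Unbounded — the objective can increase without bound over the feasible region.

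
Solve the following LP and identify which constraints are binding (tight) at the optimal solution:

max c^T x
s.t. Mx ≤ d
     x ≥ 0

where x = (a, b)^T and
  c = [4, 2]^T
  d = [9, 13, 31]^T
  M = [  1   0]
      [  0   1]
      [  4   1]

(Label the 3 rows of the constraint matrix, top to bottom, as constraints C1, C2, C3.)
Optimal: a = 4.5, b = 13
Slack at optimum:
  C1: slack = 4.5
  C2: slack = 0 (binding)
  C3: slack = 0 (binding)
  a ≥ 0: a = 4.5
  b ≥ 0: b = 13
Binding constraints: C2, C3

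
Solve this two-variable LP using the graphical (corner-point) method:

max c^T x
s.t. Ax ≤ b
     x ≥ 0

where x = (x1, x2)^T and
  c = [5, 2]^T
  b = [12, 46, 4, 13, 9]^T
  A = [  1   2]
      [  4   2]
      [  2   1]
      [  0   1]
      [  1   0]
Each vertex is the intersection of two constraint boundaries that also satisfies all remaining constraints:
  x1 = 0 and x2 = 0 → (0, 0)
  2x1 + x2 = 4 and x2 = 0 → (2, 0)
  2x1 + x2 = 4 and x1 = 0 → (0, 4)

Evaluating z = 5x1 + 2x2 at each vertex:
  (0, 0): z = 0
  (2, 0): z = 10
  (0, 4): z = 8

The maximum is at (2, 0) with z = 10.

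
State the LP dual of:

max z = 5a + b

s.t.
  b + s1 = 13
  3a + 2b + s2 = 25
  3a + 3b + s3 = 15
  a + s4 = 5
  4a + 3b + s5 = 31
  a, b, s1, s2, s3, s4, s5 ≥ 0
Minimize: z = 13y1 + 25y2 + 15y3 + 5y4 + 31y5

Subject to:
  C1: -3y2 - 3y3 - y4 - 4y5 ≤ -5
  C2: -y1 - 2y2 - 3y3 - 3y5 ≤ -1
  y1, y2, y3, y4, y5 ≥ 0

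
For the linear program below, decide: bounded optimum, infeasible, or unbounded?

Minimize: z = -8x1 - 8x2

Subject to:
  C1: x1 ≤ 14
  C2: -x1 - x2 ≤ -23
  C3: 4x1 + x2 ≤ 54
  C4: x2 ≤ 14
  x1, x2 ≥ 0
The point (10, 14) satisfies every constraint, so the LP is feasible; the constraints give x1 ≤ 14 and x2 ≤ 14, which with x1, x2 ≥ 0 keep the feasible region inside a bounded box. A feasible, bounded LP attains a finite optimum at a vertex.

Bounded optimum: z* = -192 at (10, 14).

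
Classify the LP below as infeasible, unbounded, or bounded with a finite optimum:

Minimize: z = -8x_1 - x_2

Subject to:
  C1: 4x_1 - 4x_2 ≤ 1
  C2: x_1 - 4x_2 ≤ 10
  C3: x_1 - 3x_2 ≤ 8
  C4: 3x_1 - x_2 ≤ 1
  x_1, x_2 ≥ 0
Feasible point: (0, 0) satisfies every constraint, so the LP is feasible.
Direction d = (0, 1): for each constraint row a, a·d ≤ 0 —
  (4)(0) + (-4)(1) = -4 ≤ 0
  (1)(0) + (-4)(1) = -4 ≤ 0
  (1)(0) + (-3)(1) = -3 ≤ 0
  (3)(0) + (-1)(1) = -1 ≤ 0
and d ≥ 0, so (0, 0) + t·d stays feasible for every t ≥ 0. Along this ray z = -8x_1 - x_2 changes by -1 per unit t, so z → −∞.

The LP is unbounded; z can be made arbitrarily small.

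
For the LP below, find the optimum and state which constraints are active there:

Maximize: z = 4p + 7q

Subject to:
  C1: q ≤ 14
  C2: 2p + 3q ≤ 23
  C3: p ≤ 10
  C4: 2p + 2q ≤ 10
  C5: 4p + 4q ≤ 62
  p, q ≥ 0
Optimal: p = 0, q = 5
Slack at optimum:
  C1: slack = 9
  C2: slack = 8
  C3: slack = 10
  C4: slack = 0 (binding)
  C5: slack = 42
  p ≥ 0: p = 0 (binding)
  q ≥ 0: q = 5
Binding constraints: C4, p ≥ 0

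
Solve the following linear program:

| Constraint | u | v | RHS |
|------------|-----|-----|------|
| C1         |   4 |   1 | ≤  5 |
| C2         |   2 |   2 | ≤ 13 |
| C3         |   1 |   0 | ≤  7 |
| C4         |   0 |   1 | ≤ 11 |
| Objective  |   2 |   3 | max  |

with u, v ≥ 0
u = 0, v = 5, z = 15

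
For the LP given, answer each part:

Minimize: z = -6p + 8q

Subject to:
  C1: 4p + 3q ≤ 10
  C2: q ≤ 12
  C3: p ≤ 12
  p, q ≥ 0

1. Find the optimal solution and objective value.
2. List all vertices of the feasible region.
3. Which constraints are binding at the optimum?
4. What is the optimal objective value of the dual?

1. p = 2.5, q = 0, z = -15
2. (0, 0), (2.5, 0), (0, 3.333)
3. C1, q ≥ 0
4. -15 (by strong duality, equal to the primal optimum)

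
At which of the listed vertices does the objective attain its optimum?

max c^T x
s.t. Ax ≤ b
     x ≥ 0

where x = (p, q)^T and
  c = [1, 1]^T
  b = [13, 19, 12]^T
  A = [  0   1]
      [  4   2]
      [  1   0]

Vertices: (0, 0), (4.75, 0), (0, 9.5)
(0, 9.5) with z = 9.5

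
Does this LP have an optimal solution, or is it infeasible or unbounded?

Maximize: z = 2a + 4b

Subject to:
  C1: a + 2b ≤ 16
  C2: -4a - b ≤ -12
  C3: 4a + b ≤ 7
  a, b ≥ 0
C3 requires 4a + b ≤ 7, while C2 (-4a - b ≤ -12) is equivalent to 4a + b ≥ 12. Together they would need 12 ≤ 4a + b ≤ 7, which is impossible since 12 > 7. No point satisfies all constraints.

Infeasible: no point satisfies all constraints simultaneously.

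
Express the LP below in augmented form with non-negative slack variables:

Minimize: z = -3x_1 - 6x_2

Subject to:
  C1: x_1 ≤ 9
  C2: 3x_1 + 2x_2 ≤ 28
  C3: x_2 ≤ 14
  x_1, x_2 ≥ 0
min z = -3x_1 - 6x_2

s.t.
  x_1 + s1 = 9
  3x_1 + 2x_2 + s2 = 28
  x_2 + s3 = 14
  x_1, x_2, s1, s2, s3 ≥ 0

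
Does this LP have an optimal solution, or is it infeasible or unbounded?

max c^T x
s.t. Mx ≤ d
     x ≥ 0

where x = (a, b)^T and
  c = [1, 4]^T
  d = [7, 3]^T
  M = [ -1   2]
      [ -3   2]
Feasible point: (0, 0) satisfies every constraint, so the LP is feasible.
Direction d = (1, 0): for each constraint row a, a·d ≤ 0 —
  (-1)(1) + (2)(0) = -1 ≤ 0
  (-3)(1) + (2)(0) = -3 ≤ 0
and d ≥ 0, so (0, 0) + t·d stays feasible for every t ≥ 0. Along this ray z = a + 4b changes by 1 per unit t, so z → +∞.

Unbounded — the objective can increase without bound over the feasible region.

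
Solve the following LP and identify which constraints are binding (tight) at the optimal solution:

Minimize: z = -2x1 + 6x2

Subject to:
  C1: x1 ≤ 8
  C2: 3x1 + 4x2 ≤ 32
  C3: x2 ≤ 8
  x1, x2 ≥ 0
Optimal: x1 = 8, x2 = 0
Binding: C1, x2 ≥ 0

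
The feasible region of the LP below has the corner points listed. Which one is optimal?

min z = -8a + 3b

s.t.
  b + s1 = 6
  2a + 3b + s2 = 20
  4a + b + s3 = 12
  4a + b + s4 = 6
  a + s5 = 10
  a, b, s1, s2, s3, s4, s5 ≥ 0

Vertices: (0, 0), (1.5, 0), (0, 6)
(1.5, 0) with z = -12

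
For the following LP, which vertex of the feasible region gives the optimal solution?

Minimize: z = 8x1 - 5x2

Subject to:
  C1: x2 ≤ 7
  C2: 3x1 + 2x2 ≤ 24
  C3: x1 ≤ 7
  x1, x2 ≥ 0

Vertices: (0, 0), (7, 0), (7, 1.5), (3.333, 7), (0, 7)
(0, 7) with z = -35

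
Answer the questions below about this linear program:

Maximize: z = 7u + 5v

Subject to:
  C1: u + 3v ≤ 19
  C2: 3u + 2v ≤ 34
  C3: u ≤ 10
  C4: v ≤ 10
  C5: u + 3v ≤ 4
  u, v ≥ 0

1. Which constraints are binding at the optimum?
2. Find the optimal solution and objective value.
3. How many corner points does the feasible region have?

1. C5, v ≥ 0
2. u = 4, v = 0, z = 28
3. 3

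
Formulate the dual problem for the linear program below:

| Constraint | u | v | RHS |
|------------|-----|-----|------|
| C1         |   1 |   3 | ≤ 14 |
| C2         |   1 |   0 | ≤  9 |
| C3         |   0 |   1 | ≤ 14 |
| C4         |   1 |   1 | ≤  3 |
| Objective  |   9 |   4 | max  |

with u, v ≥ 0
Minimize: z = 14y1 + 9y2 + 14y3 + 3y4

Subject to:
  C1: -y1 - y2 - y4 ≤ -9
  C2: -3y1 - y3 - y4 ≤ -4
  y1, y2, y3, y4 ≥ 0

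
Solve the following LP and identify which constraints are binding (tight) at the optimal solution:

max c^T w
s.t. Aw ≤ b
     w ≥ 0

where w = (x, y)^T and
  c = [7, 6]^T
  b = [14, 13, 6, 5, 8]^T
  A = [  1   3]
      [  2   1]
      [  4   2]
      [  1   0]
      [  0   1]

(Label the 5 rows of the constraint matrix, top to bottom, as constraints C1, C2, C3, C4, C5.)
Optimal: x = 0, y = 3
Binding: C3, x ≥ 0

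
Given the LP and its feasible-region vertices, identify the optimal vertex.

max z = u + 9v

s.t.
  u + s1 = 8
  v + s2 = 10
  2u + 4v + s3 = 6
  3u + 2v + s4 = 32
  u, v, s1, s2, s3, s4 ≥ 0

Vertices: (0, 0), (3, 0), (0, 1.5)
(0, 1.5) with z = 13.5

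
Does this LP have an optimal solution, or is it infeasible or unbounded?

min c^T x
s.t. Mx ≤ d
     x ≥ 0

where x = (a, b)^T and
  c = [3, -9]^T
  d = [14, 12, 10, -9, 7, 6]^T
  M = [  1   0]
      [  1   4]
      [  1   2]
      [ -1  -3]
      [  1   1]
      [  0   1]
The point (0, 3) satisfies every constraint, so the LP is feasible; the constraints give a ≤ 14 and b ≤ 6, which with a, b ≥ 0 keep the feasible region inside a bounded box. A feasible, bounded LP attains a finite optimum at a vertex.

Evaluating z = 3a - 9b at each vertex:
  (6, 1): z = 9
  (5.333, 1.667): z = 1
  (0, 3): z = -27

The LP has an optimal solution: (0, 3) with z = -27.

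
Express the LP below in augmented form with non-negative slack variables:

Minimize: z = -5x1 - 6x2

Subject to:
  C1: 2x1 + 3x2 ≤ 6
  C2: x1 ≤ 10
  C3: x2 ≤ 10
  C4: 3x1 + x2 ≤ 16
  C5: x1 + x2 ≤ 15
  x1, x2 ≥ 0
min z = -5x1 - 6x2

s.t.
  2x1 + 3x2 + s1 = 6
  x1 + s2 = 10
  x2 + s3 = 10
  3x1 + x2 + s4 = 16
  x1 + x2 + s5 = 15
  x1, x2, s1, s2, s3, s4, s5 ≥ 0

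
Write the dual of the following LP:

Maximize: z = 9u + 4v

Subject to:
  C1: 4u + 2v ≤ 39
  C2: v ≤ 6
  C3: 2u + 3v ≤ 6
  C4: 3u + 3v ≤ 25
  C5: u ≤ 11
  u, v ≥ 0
Minimize: z = 39y1 + 6y2 + 6y3 + 25y4 + 11y5

Subject to:
  C1: -4y1 - 2y3 - 3y4 - y5 ≤ -9
  C2: -2y1 - y2 - 3y3 - 3y4 ≤ -4
  y1, y2, y3, y4, y5 ≥ 0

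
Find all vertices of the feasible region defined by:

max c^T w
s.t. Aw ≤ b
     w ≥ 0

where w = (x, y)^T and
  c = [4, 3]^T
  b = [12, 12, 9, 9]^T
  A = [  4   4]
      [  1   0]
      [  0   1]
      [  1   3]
Each vertex is the intersection of two constraint boundaries that also satisfies all remaining constraints:
  x = 0 and y = 0 → (0, 0)
  4x + 4y = 12 and y = 0 → (3, 0)
  4x + 4y = 12 and x + 3y = 9 → (0, 3)

Vertices: (0, 0), (3, 0), (0, 3)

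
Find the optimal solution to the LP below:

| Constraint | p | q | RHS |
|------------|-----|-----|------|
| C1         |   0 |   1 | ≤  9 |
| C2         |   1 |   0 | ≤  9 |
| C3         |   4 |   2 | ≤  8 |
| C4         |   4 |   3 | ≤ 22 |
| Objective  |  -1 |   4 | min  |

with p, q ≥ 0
Each vertex is the intersection of two constraint boundaries that also satisfies all remaining constraints:
  p = 0 and q = 0 → (0, 0)
  4p + 2q = 8 and q = 0 → (2, 0)
  4p + 2q = 8 and p = 0 → (0, 4)

Evaluating z = -p + 4q at each vertex:
  (0, 0): z = 0
  (2, 0): z = -2
  (0, 4): z = 16

The minimum is at (2, 0) with z = -2.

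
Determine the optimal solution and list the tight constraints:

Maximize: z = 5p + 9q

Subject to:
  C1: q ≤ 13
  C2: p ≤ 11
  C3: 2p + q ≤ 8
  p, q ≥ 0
Optimal: p = 0, q = 8
Slack at optimum:
  C1: slack = 5
  C2: slack = 11
  C3: slack = 0 (binding)
  p ≥ 0: p = 0 (binding)
  q ≥ 0: q = 8
Binding constraints: C3, p ≥ 0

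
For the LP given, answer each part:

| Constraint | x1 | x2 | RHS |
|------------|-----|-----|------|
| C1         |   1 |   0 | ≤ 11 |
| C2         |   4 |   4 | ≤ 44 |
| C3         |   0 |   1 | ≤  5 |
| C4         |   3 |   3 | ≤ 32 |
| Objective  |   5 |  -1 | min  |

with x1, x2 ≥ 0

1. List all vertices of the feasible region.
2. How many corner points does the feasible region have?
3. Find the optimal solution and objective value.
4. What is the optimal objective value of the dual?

1. (0, 0), (10.67, 0), (5.667, 5), (0, 5)
2. 4
3. x1 = 0, x2 = 5, z = -5
4. -5 (by strong duality, equal to the primal optimum)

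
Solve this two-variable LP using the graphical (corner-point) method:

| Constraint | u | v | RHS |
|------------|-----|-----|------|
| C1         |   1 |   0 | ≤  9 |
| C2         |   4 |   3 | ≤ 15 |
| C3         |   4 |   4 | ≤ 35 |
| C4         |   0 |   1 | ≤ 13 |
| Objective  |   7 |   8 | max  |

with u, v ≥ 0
u = 0, v = 5, z = 40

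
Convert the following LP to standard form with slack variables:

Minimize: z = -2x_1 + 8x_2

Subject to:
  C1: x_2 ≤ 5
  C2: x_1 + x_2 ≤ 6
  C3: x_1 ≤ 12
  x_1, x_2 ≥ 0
min z = -2x_1 + 8x_2

s.t.
  x_2 + s1 = 5
  x_1 + x_2 + s2 = 6
  x_1 + s3 = 12
  x_1, x_2, s1, s2, s3 ≥ 0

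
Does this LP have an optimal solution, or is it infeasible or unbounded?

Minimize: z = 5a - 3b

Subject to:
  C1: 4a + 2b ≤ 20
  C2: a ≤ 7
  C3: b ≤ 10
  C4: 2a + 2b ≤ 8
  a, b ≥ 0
The point (0, 4) satisfies every constraint, so the LP is feasible; the constraints give a ≤ 7 and b ≤ 10, which with a, b ≥ 0 keep the feasible region inside a bounded box. A feasible, bounded LP attains a finite optimum at a vertex.

Bounded optimum: z* = -12 at (0, 4).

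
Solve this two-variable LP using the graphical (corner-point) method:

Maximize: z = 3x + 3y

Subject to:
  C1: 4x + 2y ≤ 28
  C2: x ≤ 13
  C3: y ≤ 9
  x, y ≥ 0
x = 2.5, y = 9, z = 34.5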